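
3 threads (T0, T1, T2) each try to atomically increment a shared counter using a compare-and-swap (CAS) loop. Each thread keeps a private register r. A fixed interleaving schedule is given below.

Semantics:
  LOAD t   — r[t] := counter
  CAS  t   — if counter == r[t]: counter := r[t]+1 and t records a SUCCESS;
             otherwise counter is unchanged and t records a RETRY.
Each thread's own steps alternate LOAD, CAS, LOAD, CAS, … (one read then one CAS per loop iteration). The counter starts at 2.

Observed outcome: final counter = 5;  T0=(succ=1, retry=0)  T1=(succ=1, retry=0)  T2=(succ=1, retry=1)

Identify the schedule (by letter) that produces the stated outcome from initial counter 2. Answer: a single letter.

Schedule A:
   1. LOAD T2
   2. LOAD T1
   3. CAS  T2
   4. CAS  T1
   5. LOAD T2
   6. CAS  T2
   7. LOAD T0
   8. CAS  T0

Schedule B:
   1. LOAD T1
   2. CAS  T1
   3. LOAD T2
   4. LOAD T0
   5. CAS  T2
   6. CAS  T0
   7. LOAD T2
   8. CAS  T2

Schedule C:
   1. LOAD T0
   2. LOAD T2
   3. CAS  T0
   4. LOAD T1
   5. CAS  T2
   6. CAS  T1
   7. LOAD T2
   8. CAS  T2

C

Run C:
step 1: T0 LOAD ⇒ load; ctr=2 reg=2
step 2: T2 LOAD ⇒ load; ctr=2 reg=2
step 3: T0 CAS ⇒ ok; ctr=3 reg=2
step 4: T1 LOAD ⇒ load; ctr=3 reg=3
step 5: T2 CAS ⇒ retry; ctr=3 reg=2
step 6: T1 CAS ⇒ ok; ctr=4 reg=3
step 7: T2 LOAD ⇒ load; ctr=4 reg=4
step 8: T2 CAS ⇒ ok; ctr=5 reg=4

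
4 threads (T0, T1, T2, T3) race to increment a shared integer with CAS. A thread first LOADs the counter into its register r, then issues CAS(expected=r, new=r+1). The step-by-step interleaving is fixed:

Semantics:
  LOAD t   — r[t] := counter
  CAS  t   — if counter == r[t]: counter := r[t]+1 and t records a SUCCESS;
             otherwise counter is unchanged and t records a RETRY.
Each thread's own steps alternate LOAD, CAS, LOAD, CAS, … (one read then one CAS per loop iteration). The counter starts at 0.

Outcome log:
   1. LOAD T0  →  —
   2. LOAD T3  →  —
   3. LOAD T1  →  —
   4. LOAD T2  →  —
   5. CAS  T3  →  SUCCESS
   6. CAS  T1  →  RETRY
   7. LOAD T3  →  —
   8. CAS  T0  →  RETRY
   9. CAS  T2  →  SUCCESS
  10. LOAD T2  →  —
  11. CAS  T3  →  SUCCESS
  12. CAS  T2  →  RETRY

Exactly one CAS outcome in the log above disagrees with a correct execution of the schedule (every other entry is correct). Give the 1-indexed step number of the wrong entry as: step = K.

Correct run:
step 1: T0 LOAD ⇒ load; ctr=0 reg=0
step 2: T3 LOAD ⇒ load; ctr=0 reg=0
step 3: T1 LOAD ⇒ load; ctr=0 reg=0
step 4: T2 LOAD ⇒ load; ctr=0 reg=0
step 5: T3 CAS ⇒ ok; ctr=1 reg=0
step 6: T1 CAS ⇒ retry; ctr=1 reg=0
step 7: T3 LOAD ⇒ load; ctr=1 reg=1
step 8: T0 CAS ⇒ retry; ctr=1 reg=0
step 9: T2 CAS ⇒ retry; ctr=1 reg=0
step 10: T2 LOAD ⇒ load; ctr=1 reg=1
step 11: T3 CAS ⇒ ok; ctr=2 reg=1
step 12: T2 CAS ⇒ retry; ctr=2 reg=1
Flip is step 9.

step = 9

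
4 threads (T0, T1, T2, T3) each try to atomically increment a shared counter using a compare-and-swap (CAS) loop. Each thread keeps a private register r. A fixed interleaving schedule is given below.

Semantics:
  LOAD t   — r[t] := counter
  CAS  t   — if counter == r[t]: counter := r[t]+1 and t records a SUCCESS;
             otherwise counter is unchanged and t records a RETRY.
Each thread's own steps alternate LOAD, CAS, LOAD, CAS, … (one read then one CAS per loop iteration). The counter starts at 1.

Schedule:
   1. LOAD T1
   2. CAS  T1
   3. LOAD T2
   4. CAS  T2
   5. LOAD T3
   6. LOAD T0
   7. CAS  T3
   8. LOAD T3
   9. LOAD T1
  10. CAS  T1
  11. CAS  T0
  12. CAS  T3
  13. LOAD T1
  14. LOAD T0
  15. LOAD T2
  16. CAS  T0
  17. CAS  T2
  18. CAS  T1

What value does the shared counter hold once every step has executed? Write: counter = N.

counter = 6

step 1: T1 LOAD ⇒ load; ctr=1 reg=1
step 2: T1 CAS ⇒ ok; ctr=2 reg=1
step 3: T2 LOAD ⇒ load; ctr=2 reg=2
step 4: T2 CAS ⇒ ok; ctr=3 reg=2
step 5: T3 LOAD ⇒ load; ctr=3 reg=3
step 6: T0 LOAD ⇒ load; ctr=3 reg=3
step 7: T3 CAS ⇒ ok; ctr=4 reg=3
step 8: T3 LOAD ⇒ load; ctr=4 reg=4
step 9: T1 LOAD ⇒ load; ctr=4 reg=4
step 10: T1 CAS ⇒ ok; ctr=5 reg=4
step 11: T0 CAS ⇒ retry; ctr=5 reg=3
step 12: T3 CAS ⇒ retry; ctr=5 reg=4
step 13: T1 LOAD ⇒ load; ctr=5 reg=5
step 14: T0 LOAD ⇒ load; ctr=5 reg=5
step 15: T2 LOAD ⇒ load; ctr=5 reg=5
step 16: T0 CAS ⇒ ok; ctr=6 reg=5
step 17: T2 CAS ⇒ retry; ctr=6 reg=5
step 18: T1 CAS ⇒ retry; ctr=6 reg=5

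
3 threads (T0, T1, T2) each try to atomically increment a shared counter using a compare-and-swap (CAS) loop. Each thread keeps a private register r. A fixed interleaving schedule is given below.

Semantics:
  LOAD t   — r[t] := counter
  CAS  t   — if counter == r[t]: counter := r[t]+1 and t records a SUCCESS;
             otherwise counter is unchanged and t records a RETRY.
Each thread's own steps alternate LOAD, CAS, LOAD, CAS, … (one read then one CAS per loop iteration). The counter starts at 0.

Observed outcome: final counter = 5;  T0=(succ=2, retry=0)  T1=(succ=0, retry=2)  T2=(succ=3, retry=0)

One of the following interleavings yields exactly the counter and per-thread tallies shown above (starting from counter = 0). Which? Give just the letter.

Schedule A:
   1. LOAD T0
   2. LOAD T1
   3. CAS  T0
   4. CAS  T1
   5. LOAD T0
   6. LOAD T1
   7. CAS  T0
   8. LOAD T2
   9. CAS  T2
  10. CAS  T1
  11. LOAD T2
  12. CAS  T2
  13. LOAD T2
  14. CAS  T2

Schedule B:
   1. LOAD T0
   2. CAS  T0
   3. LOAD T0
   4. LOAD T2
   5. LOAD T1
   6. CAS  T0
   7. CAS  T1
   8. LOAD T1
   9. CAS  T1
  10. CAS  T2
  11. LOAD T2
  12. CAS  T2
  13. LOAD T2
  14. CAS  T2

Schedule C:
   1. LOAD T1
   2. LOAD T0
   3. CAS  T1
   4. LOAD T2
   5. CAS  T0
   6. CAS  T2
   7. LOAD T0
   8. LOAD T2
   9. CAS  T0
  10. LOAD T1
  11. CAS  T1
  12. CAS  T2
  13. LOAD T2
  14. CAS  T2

Tracing schedule A:
#1 T0 reads 0
#2 T1 reads 0
#3 T0 CAS(0→1) writes; counter now 1
#4 T1 CAS(0→1) fails; counter now 1
#5 T0 reads 1
#6 T1 reads 1
#7 T0 CAS(1→2) writes; counter now 2
#8 T2 reads 2
#9 T2 CAS(2→3) writes; counter now 3
#10 T1 CAS(1→2) fails; counter now 3
#11 T2 reads 3
#12 T2 CAS(3→4) writes; counter now 4
#13 T2 reads 4
#14 T2 CAS(4→5) writes; counter now 5

A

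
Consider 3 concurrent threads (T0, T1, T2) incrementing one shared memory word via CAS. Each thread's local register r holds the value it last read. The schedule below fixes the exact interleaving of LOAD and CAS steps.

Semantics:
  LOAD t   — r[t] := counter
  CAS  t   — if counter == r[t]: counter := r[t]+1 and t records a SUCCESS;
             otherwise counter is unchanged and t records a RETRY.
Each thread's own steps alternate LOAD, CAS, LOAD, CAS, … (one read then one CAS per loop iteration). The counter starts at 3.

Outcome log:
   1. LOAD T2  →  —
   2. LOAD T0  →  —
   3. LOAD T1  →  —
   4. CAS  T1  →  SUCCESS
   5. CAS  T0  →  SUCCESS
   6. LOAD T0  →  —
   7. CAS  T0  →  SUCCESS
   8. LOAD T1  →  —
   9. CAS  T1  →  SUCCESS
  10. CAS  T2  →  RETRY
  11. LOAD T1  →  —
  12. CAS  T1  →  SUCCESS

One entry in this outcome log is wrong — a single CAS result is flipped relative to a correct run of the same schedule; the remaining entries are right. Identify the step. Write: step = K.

Correct run:
T2 LOAD — after: cnt=3, r=3 — load
T0 LOAD — after: cnt=3, r=3 — load
T1 LOAD — after: cnt=3, r=3 — load
T1 CAS — after: cnt=4, r=3 — ok
T0 CAS — after: cnt=4, r=3 — retry
T0 LOAD — after: cnt=4, r=4 — load
T0 CAS — after: cnt=5, r=4 — ok
T1 LOAD — after: cnt=5, r=5 — load
T1 CAS — after: cnt=6, r=5 — ok
T2 CAS — after: cnt=6, r=3 — retry
T1 LOAD — after: cnt=6, r=6 — load
T1 CAS — after: cnt=7, r=6 — ok
Flip is step 5.

step = 5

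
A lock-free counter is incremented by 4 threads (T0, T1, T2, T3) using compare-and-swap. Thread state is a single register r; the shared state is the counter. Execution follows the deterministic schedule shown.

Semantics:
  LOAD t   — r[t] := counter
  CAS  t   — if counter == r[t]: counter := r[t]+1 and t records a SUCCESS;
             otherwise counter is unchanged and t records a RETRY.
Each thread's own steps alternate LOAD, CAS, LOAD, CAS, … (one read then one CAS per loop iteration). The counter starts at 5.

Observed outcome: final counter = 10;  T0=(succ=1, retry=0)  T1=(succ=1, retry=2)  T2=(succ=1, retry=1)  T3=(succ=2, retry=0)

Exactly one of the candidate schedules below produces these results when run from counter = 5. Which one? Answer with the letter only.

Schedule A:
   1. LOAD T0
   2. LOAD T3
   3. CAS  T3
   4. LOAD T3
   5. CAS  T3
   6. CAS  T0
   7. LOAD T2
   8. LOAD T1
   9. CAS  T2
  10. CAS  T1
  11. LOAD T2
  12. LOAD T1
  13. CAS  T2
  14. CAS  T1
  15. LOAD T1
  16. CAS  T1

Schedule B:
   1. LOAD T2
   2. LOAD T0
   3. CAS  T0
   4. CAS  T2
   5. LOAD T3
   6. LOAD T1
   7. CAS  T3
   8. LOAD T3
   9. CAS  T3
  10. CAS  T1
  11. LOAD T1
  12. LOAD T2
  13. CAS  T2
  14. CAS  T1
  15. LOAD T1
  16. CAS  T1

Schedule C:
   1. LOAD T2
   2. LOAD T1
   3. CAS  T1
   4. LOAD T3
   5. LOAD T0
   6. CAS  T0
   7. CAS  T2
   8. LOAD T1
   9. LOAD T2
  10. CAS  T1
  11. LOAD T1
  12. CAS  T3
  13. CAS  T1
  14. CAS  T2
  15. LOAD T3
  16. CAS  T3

Simulating candidate B:
step 1: T2 LOAD ⇒ load; ctr=5 reg=5
step 2: T0 LOAD ⇒ load; ctr=5 reg=5
step 3: T0 CAS ⇒ ok; ctr=6 reg=5
step 4: T2 CAS ⇒ retry; ctr=6 reg=5
step 5: T3 LOAD ⇒ load; ctr=6 reg=6
step 6: T1 LOAD ⇒ load; ctr=6 reg=6
step 7: T3 CAS ⇒ ok; ctr=7 reg=6
step 8: T3 LOAD ⇒ load; ctr=7 reg=7
step 9: T3 CAS ⇒ ok; ctr=8 reg=7
step 10: T1 CAS ⇒ retry; ctr=8 reg=6
step 11: T1 LOAD ⇒ load; ctr=8 reg=8
step 12: T2 LOAD ⇒ load; ctr=8 reg=8
step 13: T2 CAS ⇒ ok; ctr=9 reg=8
step 14: T1 CAS ⇒ retry; ctr=9 reg=8
step 15: T1 LOAD ⇒ load; ctr=9 reg=9
step 16: T1 CAS ⇒ ok; ctr=10 reg=9

B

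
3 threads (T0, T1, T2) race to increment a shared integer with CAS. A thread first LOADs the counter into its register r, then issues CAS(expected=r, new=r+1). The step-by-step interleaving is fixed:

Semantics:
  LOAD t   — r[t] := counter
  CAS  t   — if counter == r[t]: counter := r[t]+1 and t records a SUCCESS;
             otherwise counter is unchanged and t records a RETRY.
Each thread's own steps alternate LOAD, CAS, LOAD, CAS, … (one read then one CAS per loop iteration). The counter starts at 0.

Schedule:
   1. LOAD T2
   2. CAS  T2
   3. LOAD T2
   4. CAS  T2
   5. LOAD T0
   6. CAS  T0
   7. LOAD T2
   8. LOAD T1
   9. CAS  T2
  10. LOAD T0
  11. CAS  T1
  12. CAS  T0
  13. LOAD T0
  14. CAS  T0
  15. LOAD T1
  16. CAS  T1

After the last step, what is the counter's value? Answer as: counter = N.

counter = 7

#1 T2 reads 0
#2 T2 CAS(0→1) writes; counter now 1
#3 T2 reads 1
#4 T2 CAS(1→2) writes; counter now 2
#5 T0 reads 2
#6 T0 CAS(2→3) writes; counter now 3
#7 T2 reads 3
#8 T1 reads 3
#9 T2 CAS(3→4) writes; counter now 4
#10 T0 reads 4
#11 T1 CAS(3→4) fails; counter now 4
#12 T0 CAS(4→5) writes; counter now 5
#13 T0 reads 5
#14 T0 CAS(5→6) writes; counter now 6
#15 T1 reads 6
#16 T1 CAS(6→7) writes; counter now 7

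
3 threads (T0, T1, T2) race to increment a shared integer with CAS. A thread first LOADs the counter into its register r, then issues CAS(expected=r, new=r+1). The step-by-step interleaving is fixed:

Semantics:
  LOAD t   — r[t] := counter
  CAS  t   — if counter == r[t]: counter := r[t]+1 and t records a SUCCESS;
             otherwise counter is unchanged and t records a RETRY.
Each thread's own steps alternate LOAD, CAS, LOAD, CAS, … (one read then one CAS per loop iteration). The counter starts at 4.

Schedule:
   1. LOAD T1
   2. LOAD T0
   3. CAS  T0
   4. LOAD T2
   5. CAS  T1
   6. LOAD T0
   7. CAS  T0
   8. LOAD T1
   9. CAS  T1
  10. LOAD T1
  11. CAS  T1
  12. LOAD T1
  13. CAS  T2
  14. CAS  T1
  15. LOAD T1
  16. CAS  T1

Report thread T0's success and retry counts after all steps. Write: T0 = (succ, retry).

1. LOAD T1 → mem=4 r[T1]=4 [LOAD]
2. LOAD T0 → mem=4 r[T0]=4 [LOAD]
3. CAS T0 → mem=5 r[T0]=4 [OK]
4. LOAD T2 → mem=5 r[T2]=5 [LOAD]
5. CAS T1 → mem=5 r[T1]=4 [RETRY]
6. LOAD T0 → mem=5 r[T0]=5 [LOAD]
7. CAS T0 → mem=6 r[T0]=5 [OK]
8. LOAD T1 → mem=6 r[T1]=6 [LOAD]
9. CAS T1 → mem=7 r[T1]=6 [OK]
10. LOAD T1 → mem=7 r[T1]=7 [LOAD]
11. CAS T1 → mem=8 r[T1]=7 [OK]
12. LOAD T1 → mem=8 r[T1]=8 [LOAD]
13. CAS T2 → mem=8 r[T2]=5 [RETRY]
14. CAS T1 → mem=9 r[T1]=8 [OK]
15. LOAD T1 → mem=9 r[T1]=9 [LOAD]
16. CAS T1 → mem=10 r[T1]=9 [OK]

T0 = (2, 0)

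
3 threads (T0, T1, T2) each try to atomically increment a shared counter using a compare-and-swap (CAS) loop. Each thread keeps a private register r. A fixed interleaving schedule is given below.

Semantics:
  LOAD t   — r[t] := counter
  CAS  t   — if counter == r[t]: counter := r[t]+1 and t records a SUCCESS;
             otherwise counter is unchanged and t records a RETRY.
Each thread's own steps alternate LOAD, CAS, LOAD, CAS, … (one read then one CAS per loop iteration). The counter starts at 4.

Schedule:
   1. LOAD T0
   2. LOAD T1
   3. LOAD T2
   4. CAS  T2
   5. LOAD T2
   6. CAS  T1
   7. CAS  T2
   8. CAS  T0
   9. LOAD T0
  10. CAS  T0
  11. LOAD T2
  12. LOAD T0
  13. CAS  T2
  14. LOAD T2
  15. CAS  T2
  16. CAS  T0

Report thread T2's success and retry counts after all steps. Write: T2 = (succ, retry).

#1 T0 reads 4
#2 T1 reads 4
#3 T2 reads 4
#4 T2 CAS(4→5) writes; counter now 5
#5 T2 reads 5
#6 T1 CAS(4→5) fails; counter now 5
#7 T2 CAS(5→6) writes; counter now 6
#8 T0 CAS(4→5) fails; counter now 6
#9 T0 reads 6
#10 T0 CAS(6→7) writes; counter now 7
#11 T2 reads 7
#12 T0 reads 7
#13 T2 CAS(7→8) writes; counter now 8
#14 T2 reads 8
#15 T2 CAS(8→9) writes; counter now 9
#16 T0 CAS(7→8) fails; counter now 9

T2 = (4, 0)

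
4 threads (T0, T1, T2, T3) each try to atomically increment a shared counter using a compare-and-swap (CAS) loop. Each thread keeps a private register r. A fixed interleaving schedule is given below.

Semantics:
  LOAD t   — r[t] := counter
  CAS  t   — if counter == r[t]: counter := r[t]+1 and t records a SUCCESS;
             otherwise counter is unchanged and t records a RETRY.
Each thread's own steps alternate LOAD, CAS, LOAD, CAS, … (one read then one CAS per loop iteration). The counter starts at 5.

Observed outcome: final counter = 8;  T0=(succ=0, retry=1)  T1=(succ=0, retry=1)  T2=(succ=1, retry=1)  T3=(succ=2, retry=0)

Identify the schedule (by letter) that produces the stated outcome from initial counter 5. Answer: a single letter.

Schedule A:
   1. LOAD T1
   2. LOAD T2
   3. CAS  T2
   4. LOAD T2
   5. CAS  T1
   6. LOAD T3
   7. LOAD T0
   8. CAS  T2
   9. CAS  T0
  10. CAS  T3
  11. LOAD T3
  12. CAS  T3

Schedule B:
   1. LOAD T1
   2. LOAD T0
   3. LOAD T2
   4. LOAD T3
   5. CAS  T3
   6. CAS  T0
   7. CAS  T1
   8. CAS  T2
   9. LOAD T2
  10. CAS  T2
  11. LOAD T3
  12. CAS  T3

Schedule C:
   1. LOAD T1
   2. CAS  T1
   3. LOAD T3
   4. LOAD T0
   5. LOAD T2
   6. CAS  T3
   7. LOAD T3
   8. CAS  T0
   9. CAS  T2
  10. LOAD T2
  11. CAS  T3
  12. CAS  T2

Simulating candidate B:
1. LOAD T1 → mem=5 r[T1]=5 [LOAD]
2. LOAD T0 → mem=5 r[T0]=5 [LOAD]
3. LOAD T2 → mem=5 r[T2]=5 [LOAD]
4. LOAD T3 → mem=5 r[T3]=5 [LOAD]
5. CAS T3 → mem=6 r[T3]=5 [OK]
6. CAS T0 → mem=6 r[T0]=5 [RETRY]
7. CAS T1 → mem=6 r[T1]=5 [RETRY]
8. CAS T2 → mem=6 r[T2]=5 [RETRY]
9. LOAD T2 → mem=6 r[T2]=6 [LOAD]
10. CAS T2 → mem=7 r[T2]=6 [OK]
11. LOAD T3 → mem=7 r[T3]=7 [LOAD]
12. CAS T3 → mem=8 r[T3]=7 [OK]

B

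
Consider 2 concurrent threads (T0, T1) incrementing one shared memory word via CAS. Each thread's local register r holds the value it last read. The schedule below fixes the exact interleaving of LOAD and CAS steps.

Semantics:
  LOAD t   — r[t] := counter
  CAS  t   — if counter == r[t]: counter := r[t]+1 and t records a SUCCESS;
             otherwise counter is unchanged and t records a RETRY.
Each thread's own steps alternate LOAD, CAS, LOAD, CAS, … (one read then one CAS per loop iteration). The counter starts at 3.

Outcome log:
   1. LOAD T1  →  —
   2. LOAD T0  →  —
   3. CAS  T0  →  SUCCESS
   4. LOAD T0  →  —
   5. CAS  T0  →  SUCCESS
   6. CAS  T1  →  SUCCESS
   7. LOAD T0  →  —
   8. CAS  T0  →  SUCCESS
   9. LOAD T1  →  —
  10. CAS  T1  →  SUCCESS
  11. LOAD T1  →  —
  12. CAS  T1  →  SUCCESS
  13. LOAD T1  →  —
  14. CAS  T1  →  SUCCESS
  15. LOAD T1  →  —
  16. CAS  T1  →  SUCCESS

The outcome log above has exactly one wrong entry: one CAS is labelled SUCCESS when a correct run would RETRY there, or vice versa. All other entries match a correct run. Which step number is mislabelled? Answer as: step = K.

Re-executing:
1. LOAD T1 → mem=3 r[T1]=3 [LOAD]
2. LOAD T0 → mem=3 r[T0]=3 [LOAD]
3. CAS T0 → mem=4 r[T0]=3 [OK]
4. LOAD T0 → mem=4 r[T0]=4 [LOAD]
5. CAS T0 → mem=5 r[T0]=4 [OK]
6. CAS T1 → mem=5 r[T1]=3 [RETRY]
7. LOAD T0 → mem=5 r[T0]=5 [LOAD]
8. CAS T0 → mem=6 r[T0]=5 [OK]
9. LOAD T1 → mem=6 r[T1]=6 [LOAD]
10. CAS T1 → mem=7 r[T1]=6 [OK]
11. LOAD T1 → mem=7 r[T1]=7 [LOAD]
12. CAS T1 → mem=8 r[T1]=7 [OK]
13. LOAD T1 → mem=8 r[T1]=8 [LOAD]
14. CAS T1 → mem=9 r[T1]=8 [OK]
15. LOAD T1 → mem=9 r[T1]=9 [LOAD]
16. CAS T1 → mem=10 r[T1]=9 [OK]
Log disagrees first at step 6.

step = 6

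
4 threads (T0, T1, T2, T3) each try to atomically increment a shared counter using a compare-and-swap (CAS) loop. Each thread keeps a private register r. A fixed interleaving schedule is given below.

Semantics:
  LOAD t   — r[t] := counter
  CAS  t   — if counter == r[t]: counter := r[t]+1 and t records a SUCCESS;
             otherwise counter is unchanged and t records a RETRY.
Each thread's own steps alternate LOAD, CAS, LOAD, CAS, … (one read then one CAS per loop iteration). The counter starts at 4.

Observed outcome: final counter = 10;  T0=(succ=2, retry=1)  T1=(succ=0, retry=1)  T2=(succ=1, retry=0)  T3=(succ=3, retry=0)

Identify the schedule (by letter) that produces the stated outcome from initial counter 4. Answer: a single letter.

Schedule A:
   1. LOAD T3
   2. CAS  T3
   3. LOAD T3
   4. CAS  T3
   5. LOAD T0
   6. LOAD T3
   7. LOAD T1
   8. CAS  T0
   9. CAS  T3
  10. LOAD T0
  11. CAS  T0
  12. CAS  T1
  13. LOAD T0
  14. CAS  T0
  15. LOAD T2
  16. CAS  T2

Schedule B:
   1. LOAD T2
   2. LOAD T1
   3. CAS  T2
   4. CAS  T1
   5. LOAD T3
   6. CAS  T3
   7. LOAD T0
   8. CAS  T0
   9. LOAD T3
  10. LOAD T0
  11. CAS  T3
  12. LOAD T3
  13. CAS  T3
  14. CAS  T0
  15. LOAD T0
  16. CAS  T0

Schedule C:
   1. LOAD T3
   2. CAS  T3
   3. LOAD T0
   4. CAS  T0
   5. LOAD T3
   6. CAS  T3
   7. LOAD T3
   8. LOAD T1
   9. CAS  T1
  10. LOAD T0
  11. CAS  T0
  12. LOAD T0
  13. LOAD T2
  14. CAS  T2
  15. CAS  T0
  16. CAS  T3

B

Simulating candidate B:
   1) LOAD T2:  M=4  r_T2=4
   2) LOAD T1:  M=4  r_T1=4
   3) CAS  T2:  M=5  r_T2=4 ✓
   4) CAS  T1:  M=5  r_T1=4 ✗
   5) LOAD T3:  M=5  r_T3=5
   6) CAS  T3:  M=6  r_T3=5 ✓
   7) LOAD T0:  M=6  r_T0=6
   8) CAS  T0:  M=7  r_T0=6 ✓
   9) LOAD T3:  M=7  r_T3=7
  10) LOAD T0:  M=7  r_T0=7
  11) CAS  T3:  M=8  r_T3=7 ✓
  12) LOAD T3:  M=8  r_T3=8
  13) CAS  T3:  M=9  r_T3=8 ✓
  14) CAS  T0:  M=9  r_T0=7 ✗
  15) LOAD T0:  M=9  r_T0=9
  16) CAS  T0:  M=10  r_T0=9 ✓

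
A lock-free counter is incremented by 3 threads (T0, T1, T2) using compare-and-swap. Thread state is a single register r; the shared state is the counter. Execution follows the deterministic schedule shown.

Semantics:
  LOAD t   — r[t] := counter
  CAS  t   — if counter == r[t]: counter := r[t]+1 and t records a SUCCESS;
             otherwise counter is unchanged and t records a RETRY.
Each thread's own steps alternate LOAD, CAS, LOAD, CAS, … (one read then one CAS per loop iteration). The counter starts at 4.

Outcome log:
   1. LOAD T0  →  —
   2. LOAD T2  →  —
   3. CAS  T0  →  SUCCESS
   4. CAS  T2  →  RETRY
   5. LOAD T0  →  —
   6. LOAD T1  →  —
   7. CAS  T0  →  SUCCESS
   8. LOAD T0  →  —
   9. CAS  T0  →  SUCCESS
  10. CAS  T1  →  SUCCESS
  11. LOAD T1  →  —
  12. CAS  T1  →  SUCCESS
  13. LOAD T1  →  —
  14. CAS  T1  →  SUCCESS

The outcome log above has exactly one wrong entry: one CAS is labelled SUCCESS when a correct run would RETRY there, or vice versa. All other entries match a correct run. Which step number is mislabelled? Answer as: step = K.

step = 10

Correct run:
   1) LOAD T0:  M=4  r_T0=4
   2) LOAD T2:  M=4  r_T2=4
   3) CAS  T0:  M=5  r_T0=4 ✓
   4) CAS  T2:  M=5  r_T2=4 ✗
   5) LOAD T0:  M=5  r_T0=5
   6) LOAD T1:  M=5  r_T1=5
   7) CAS  T0:  M=6  r_T0=5 ✓
   8) LOAD T0:  M=6  r_T0=6
   9) CAS  T0:  M=7  r_T0=6 ✓
  10) CAS  T1:  M=7  r_T1=5 ✗
  11) LOAD T1:  M=7  r_T1=7
  12) CAS  T1:  M=8  r_T1=7 ✓
  13) LOAD T1:  M=8  r_T1=8
  14) CAS  T1:  M=9  r_T1=8 ✓
Mismatch at 10.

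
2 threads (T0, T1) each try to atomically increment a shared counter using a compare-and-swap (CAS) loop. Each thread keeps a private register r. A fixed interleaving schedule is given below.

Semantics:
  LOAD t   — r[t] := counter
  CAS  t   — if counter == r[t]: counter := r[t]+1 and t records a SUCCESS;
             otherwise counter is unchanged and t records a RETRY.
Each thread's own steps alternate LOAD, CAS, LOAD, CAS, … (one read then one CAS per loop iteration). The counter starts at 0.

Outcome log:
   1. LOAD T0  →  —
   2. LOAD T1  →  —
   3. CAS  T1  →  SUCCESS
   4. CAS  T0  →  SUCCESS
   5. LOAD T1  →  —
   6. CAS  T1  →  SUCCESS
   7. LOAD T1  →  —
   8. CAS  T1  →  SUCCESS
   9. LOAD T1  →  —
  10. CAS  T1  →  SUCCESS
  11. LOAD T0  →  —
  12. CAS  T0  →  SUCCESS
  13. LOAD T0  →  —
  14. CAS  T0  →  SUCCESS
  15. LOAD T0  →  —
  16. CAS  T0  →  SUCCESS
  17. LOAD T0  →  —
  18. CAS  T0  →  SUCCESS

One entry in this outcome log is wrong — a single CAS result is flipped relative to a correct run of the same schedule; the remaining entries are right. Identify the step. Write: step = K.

Re-executing:
#1 T0 reads 0
#2 T1 reads 0
#3 T1 CAS(0→1) writes; counter now 1
#4 T0 CAS(0→1) fails; counter now 1
#5 T1 reads 1
#6 T1 CAS(1→2) writes; counter now 2
#7 T1 reads 2
#8 T1 CAS(2→3) writes; counter now 3
#9 T1 reads 3
#10 T1 CAS(3→4) writes; counter now 4
#11 T0 reads 4
#12 T0 CAS(4→5) writes; counter now 5
#13 T0 reads 5
#14 T0 CAS(5→6) writes; counter now 6
#15 T0 reads 6
#16 T0 CAS(6→7) writes; counter now 7
#17 T0 reads 7
#18 T0 CAS(7→8) writes; counter now 8
Log disagrees first at step 4.

step = 4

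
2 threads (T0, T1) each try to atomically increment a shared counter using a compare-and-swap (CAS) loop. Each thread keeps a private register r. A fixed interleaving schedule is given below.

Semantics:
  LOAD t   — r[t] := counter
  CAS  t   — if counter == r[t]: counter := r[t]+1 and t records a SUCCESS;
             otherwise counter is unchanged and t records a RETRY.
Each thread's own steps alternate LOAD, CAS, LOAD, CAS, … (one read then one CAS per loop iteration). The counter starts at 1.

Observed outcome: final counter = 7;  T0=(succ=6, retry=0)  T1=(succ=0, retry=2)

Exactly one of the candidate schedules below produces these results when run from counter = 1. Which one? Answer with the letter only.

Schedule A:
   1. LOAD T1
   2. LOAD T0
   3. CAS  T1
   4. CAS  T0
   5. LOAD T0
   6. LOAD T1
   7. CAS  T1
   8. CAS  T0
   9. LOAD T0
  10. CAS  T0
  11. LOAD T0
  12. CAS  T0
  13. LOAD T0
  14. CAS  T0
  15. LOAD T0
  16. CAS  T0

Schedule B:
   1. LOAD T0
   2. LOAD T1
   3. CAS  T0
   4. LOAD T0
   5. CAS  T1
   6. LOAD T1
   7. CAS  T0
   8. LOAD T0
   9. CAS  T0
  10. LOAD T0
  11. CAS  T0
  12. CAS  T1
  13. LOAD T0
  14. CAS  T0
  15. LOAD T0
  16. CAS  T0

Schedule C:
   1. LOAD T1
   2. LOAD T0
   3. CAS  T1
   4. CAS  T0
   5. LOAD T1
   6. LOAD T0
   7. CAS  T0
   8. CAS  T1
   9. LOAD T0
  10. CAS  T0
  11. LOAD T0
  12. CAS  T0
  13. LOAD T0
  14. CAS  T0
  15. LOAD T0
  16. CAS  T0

Run B:
T0 LOAD — after: cnt=1, r=1 — load
T1 LOAD — after: cnt=1, r=1 — load
T0 CAS — after: cnt=2, r=1 — ok
T0 LOAD — after: cnt=2, r=2 — load
T1 CAS — after: cnt=2, r=1 — retry
T1 LOAD — after: cnt=2, r=2 — load
T0 CAS — after: cnt=3, r=2 — ok
T0 LOAD — after: cnt=3, r=3 — load
T0 CAS — after: cnt=4, r=3 — ok
T0 LOAD — after: cnt=4, r=4 — load
T0 CAS — after: cnt=5, r=4 — ok
T1 CAS — after: cnt=5, r=2 — retry
T0 LOAD — after: cnt=5, r=5 — load
T0 CAS — after: cnt=6, r=5 — ok
T0 LOAD — after: cnt=6, r=6 — load
T0 CAS — after: cnt=7, r=6 — ok

B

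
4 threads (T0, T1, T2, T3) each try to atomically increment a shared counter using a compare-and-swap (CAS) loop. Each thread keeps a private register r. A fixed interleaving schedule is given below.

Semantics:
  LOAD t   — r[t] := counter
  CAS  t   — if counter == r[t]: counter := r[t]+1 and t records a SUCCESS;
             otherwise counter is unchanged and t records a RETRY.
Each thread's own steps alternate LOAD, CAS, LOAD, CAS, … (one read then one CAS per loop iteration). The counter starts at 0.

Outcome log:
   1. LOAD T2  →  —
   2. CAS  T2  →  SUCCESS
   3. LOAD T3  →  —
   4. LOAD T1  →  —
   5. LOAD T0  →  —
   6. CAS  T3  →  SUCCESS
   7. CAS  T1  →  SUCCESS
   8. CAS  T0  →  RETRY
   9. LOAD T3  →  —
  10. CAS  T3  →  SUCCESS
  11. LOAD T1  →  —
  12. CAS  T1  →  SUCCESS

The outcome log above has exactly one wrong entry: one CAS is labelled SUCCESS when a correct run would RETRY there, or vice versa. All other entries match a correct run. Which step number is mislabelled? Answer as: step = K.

step = 7

Reference trace:
[1] T2.load  rd  (counter 0, T2.r 0)
[2] T2.cas  hit  (counter 1, T2.r 0)
[3] T3.load  rd  (counter 1, T3.r 1)
[4] T1.load  rd  (counter 1, T1.r 1)
[5] T0.load  rd  (counter 1, T0.r 1)
[6] T3.cas  hit  (counter 2, T3.r 1)
[7] T1.cas  miss  (counter 2, T1.r 1)
[8] T0.cas  miss  (counter 2, T0.r 1)
[9] T3.load  rd  (counter 2, T3.r 2)
[10] T3.cas  hit  (counter 3, T3.r 2)
[11] T1.load  rd  (counter 3, T1.r 3)
[12] T1.cas  hit  (counter 4, T1.r 3)
Log disagrees first at step 7.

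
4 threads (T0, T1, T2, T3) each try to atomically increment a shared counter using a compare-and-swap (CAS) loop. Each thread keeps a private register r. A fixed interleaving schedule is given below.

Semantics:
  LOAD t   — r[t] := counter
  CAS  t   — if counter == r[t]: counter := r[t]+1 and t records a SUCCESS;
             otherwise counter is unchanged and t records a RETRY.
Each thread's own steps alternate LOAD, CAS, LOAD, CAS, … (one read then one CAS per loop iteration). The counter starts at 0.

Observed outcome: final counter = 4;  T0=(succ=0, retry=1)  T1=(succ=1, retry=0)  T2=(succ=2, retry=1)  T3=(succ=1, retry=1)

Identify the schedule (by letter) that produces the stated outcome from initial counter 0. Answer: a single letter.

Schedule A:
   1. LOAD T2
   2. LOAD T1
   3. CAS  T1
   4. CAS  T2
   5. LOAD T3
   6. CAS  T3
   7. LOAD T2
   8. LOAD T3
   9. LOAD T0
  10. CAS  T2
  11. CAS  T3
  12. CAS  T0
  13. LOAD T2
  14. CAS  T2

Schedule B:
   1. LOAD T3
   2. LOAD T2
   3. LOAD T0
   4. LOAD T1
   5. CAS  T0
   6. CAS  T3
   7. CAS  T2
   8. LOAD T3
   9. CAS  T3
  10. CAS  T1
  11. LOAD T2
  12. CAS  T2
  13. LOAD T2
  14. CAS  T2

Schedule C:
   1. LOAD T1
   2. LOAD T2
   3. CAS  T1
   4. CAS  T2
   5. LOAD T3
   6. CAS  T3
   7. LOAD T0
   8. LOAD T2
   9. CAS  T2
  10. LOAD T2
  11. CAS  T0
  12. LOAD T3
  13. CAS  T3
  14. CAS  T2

A

Simulating candidate A:
1. LOAD T2 → mem=0 r[T2]=0 [LOAD]
2. LOAD T1 → mem=0 r[T1]=0 [LOAD]
3. CAS T1 → mem=1 r[T1]=0 [OK]
4. CAS T2 → mem=1 r[T2]=0 [RETRY]
5. LOAD T3 → mem=1 r[T3]=1 [LOAD]
6. CAS T3 → mem=2 r[T3]=1 [OK]
7. LOAD T2 → mem=2 r[T2]=2 [LOAD]
8. LOAD T3 → mem=2 r[T3]=2 [LOAD]
9. LOAD T0 → mem=2 r[T0]=2 [LOAD]
10. CAS T2 → mem=3 r[T2]=2 [OK]
11. CAS T3 → mem=3 r[T3]=2 [RETRY]
12. CAS T0 → mem=3 r[T0]=2 [RETRY]
13. LOAD T2 → mem=3 r[T2]=3 [LOAD]
14. CAS T2 → mem=4 r[T2]=3 [OK]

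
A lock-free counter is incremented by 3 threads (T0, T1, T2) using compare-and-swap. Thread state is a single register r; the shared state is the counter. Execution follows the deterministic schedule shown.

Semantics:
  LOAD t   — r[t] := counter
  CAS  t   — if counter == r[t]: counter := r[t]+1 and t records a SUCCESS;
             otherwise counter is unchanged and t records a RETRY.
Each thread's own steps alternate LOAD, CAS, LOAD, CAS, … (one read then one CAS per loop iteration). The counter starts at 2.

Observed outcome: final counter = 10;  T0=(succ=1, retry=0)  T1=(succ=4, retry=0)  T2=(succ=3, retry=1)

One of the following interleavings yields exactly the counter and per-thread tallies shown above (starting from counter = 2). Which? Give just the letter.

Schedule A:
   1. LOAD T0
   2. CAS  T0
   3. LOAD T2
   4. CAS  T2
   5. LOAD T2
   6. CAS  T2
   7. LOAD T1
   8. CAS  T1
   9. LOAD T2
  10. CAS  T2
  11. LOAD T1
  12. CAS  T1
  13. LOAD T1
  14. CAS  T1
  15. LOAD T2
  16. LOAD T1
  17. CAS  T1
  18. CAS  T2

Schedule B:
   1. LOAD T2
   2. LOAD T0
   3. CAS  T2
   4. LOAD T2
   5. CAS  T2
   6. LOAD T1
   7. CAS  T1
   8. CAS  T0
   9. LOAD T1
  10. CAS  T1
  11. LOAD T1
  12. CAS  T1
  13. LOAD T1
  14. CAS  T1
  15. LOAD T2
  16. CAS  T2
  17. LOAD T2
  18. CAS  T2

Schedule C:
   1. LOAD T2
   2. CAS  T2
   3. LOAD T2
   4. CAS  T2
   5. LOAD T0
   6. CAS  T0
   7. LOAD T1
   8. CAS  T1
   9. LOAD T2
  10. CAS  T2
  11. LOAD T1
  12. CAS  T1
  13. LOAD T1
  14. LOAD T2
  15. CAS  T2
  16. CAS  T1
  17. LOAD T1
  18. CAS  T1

Tracing schedule A:
step 1: T0 LOAD ⇒ load; ctr=2 reg=2
step 2: T0 CAS ⇒ ok; ctr=3 reg=2
step 3: T2 LOAD ⇒ load; ctr=3 reg=3
step 4: T2 CAS ⇒ ok; ctr=4 reg=3
step 5: T2 LOAD ⇒ load; ctr=4 reg=4
step 6: T2 CAS ⇒ ok; ctr=5 reg=4
step 7: T1 LOAD ⇒ load; ctr=5 reg=5
step 8: T1 CAS ⇒ ok; ctr=6 reg=5
step 9: T2 LOAD ⇒ load; ctr=6 reg=6
step 10: T2 CAS ⇒ ok; ctr=7 reg=6
step 11: T1 LOAD ⇒ load; ctr=7 reg=7
step 12: T1 CAS ⇒ ok; ctr=8 reg=7
step 13: T1 LOAD ⇒ load; ctr=8 reg=8
step 14: T1 CAS ⇒ ok; ctr=9 reg=8
step 15: T2 LOAD ⇒ load; ctr=9 reg=9
step 16: T1 LOAD ⇒ load; ctr=9 reg=9
step 17: T1 CAS ⇒ ok; ctr=10 reg=9
step 18: T2 CAS ⇒ retry; ctr=10 reg=9

A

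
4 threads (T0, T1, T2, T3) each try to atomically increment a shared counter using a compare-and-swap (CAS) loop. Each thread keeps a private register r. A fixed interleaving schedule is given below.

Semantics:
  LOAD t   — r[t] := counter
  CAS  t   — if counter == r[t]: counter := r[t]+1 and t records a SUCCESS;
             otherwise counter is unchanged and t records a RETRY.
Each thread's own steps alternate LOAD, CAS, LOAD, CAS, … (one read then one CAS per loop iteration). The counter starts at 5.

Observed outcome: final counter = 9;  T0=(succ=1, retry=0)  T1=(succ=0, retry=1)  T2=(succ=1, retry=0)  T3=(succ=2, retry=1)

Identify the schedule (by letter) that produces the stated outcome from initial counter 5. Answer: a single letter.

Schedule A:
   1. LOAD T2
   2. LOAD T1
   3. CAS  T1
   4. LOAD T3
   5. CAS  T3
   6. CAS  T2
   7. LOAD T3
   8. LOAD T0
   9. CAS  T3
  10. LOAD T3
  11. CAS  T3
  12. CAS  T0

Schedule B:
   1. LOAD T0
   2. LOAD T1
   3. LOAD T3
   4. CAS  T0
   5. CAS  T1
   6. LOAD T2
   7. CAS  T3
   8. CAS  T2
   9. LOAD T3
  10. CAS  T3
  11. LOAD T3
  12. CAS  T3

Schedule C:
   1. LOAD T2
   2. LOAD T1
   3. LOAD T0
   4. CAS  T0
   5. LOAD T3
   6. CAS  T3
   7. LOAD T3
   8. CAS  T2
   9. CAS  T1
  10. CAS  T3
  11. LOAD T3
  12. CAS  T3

Tracing schedule B:
T0 LOAD — after: cnt=5, r=5 — load
T1 LOAD — after: cnt=5, r=5 — load
T3 LOAD — after: cnt=5, r=5 — load
T0 CAS — after: cnt=6, r=5 — ok
T1 CAS — after: cnt=6, r=5 — retry
T2 LOAD — after: cnt=6, r=6 — load
T3 CAS — after: cnt=6, r=5 — retry
T2 CAS — after: cnt=7, r=6 — ok
T3 LOAD — after: cnt=7, r=7 — load
T3 CAS — after: cnt=8, r=7 — ok
T3 LOAD — after: cnt=8, r=8 — load
T3 CAS — after: cnt=9, r=8 — ok

B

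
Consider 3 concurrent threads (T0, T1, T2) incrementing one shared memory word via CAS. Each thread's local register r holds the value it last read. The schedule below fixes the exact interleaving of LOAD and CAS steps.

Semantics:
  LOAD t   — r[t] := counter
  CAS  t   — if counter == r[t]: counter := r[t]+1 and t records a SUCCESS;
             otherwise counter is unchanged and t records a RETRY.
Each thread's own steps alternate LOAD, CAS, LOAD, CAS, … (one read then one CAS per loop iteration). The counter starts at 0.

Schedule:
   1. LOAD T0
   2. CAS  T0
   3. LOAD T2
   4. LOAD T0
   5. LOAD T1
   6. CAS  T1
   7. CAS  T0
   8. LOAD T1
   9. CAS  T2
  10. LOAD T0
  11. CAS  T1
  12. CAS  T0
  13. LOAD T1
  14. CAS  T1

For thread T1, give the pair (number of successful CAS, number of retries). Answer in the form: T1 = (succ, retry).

T1 = (3, 0)

   1) LOAD T0:  M=0  r_T0=0
   2) CAS  T0:  M=1  r_T0=0 ✓
   3) LOAD T2:  M=1  r_T2=1
   4) LOAD T0:  M=1  r_T0=1
   5) LOAD T1:  M=1  r_T1=1
   6) CAS  T1:  M=2  r_T1=1 ✓
   7) CAS  T0:  M=2  r_T0=1 ✗
   8) LOAD T1:  M=2  r_T1=2
   9) CAS  T2:  M=2  r_T2=1 ✗
  10) LOAD T0:  M=2  r_T0=2
  11) CAS  T1:  M=3  r_T1=2 ✓
  12) CAS  T0:  M=3  r_T0=2 ✗
  13) LOAD T1:  M=3  r_T1=3
  14) CAS  T1:  M=4  r_T1=3 ✓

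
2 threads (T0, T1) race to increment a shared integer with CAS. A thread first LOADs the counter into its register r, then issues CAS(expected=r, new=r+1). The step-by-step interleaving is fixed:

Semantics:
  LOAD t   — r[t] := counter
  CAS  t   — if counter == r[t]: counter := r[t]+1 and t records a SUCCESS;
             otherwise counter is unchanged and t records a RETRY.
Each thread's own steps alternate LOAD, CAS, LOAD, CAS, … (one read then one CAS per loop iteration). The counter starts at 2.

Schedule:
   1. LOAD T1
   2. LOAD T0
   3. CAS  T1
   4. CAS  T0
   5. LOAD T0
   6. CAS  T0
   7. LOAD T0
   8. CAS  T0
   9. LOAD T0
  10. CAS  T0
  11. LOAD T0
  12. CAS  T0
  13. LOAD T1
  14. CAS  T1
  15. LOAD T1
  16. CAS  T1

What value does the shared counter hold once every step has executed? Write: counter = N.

counter = 9

1. LOAD T1 → mem=2 r[T1]=2 [LOAD]
2. LOAD T0 → mem=2 r[T0]=2 [LOAD]
3. CAS T1 → mem=3 r[T1]=2 [OK]
4. CAS T0 → mem=3 r[T0]=2 [RETRY]
5. LOAD T0 → mem=3 r[T0]=3 [LOAD]
6. CAS T0 → mem=4 r[T0]=3 [OK]
7. LOAD T0 → mem=4 r[T0]=4 [LOAD]
8. CAS T0 → mem=5 r[T0]=4 [OK]
9. LOAD T0 → mem=5 r[T0]=5 [LOAD]
10. CAS T0 → mem=6 r[T0]=5 [OK]
11. LOAD T0 → mem=6 r[T0]=6 [LOAD]
12. CAS T0 → mem=7 r[T0]=6 [OK]
13. LOAD T1 → mem=7 r[T1]=7 [LOAD]
14. CAS T1 → mem=8 r[T1]=7 [OK]
15. LOAD T1 → mem=8 r[T1]=8 [LOAD]
16. CAS T1 → mem=9 r[T1]=8 [OK]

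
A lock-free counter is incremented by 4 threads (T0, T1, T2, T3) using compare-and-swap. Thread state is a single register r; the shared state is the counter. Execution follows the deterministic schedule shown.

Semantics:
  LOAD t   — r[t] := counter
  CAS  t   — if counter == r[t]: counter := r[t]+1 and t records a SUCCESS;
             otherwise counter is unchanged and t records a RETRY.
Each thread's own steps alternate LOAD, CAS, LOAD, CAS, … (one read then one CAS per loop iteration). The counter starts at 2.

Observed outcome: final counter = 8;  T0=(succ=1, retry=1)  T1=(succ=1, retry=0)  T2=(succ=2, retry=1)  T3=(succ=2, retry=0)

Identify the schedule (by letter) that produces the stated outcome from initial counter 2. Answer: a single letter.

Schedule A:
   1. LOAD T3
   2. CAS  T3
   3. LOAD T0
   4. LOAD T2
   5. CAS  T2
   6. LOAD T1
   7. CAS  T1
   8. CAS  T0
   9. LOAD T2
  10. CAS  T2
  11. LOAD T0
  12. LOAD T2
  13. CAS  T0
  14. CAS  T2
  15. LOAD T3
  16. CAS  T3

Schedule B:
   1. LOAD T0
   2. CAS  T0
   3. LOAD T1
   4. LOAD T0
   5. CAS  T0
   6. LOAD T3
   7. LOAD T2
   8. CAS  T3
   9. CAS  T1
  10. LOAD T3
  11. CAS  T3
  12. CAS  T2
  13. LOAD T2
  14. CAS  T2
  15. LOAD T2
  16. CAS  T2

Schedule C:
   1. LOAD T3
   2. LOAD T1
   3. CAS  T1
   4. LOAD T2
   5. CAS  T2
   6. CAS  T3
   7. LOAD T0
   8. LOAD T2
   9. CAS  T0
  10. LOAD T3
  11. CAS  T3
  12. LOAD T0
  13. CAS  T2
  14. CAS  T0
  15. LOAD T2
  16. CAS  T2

A

Simulating candidate A:
T3 LOAD — after: cnt=2, r=2 — load
T3 CAS — after: cnt=3, r=2 — ok
T0 LOAD — after: cnt=3, r=3 — load
T2 LOAD — after: cnt=3, r=3 — load
T2 CAS — after: cnt=4, r=3 — ok
T1 LOAD — after: cnt=4, r=4 — load
T1 CAS — after: cnt=5, r=4 — ok
T0 CAS — after: cnt=5, r=3 — retry
T2 LOAD — after: cnt=5, r=5 — load
T2 CAS — after: cnt=6, r=5 — ok
T0 LOAD — after: cnt=6, r=6 — load
T2 LOAD — after: cnt=6, r=6 — load
T0 CAS — after: cnt=7, r=6 — ok
T2 CAS — after: cnt=7, r=6 — retry
T3 LOAD — after: cnt=7, r=7 — load
T3 CAS — after: cnt=8, r=7 — ok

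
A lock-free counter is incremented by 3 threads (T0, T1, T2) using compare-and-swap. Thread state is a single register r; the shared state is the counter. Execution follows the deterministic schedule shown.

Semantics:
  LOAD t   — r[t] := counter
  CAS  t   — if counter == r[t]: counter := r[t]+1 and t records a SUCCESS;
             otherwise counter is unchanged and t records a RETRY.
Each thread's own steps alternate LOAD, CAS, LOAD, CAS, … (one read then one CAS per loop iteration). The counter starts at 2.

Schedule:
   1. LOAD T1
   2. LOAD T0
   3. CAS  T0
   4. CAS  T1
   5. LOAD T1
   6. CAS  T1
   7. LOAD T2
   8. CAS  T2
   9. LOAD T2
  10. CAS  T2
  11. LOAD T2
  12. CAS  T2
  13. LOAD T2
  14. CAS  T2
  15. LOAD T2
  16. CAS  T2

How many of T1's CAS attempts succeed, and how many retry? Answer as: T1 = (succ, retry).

T1 = (1, 1)

T1 LOAD — after: cnt=2, r=2 — load
T0 LOAD — after: cnt=2, r=2 — load
T0 CAS — after: cnt=3, r=2 — ok
T1 CAS — after: cnt=3, r=2 — retry
T1 LOAD — after: cnt=3, r=3 — load
T1 CAS — after: cnt=4, r=3 — ok
T2 LOAD — after: cnt=4, r=4 — load
T2 CAS — after: cnt=5, r=4 — ok
T2 LOAD — after: cnt=5, r=5 — load
T2 CAS — after: cnt=6, r=5 — ok
T2 LOAD — after: cnt=6, r=6 — load
T2 CAS — after: cnt=7, r=6 — ok
T2 LOAD — after: cnt=7, r=7 — load
T2 CAS — after: cnt=8, r=7 — ok
T2 LOAD — after: cnt=8, r=8 — load
T2 CAS — after: cnt=9, r=8 — ok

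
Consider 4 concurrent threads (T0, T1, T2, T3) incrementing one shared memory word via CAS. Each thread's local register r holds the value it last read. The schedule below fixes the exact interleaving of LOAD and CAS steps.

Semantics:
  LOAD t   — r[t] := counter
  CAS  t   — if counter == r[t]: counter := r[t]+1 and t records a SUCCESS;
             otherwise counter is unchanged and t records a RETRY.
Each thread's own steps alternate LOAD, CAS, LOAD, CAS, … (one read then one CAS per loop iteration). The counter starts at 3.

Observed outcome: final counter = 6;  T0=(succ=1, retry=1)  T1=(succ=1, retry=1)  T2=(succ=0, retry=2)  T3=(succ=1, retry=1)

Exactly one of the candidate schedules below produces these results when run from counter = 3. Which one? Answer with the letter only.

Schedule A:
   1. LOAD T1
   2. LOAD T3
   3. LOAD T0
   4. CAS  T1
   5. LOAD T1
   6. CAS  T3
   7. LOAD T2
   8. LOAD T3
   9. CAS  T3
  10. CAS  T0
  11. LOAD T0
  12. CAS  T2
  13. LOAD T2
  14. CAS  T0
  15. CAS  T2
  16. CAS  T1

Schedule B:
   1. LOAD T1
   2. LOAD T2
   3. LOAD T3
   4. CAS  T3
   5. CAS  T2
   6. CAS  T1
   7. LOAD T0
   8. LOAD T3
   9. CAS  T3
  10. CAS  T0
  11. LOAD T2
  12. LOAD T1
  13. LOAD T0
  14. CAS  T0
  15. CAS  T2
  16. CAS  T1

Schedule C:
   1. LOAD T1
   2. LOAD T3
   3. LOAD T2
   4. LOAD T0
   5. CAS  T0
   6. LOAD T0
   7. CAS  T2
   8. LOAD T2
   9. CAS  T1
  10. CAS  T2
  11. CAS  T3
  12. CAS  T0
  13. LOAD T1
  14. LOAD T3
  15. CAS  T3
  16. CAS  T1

A

Simulating candidate A:
1. LOAD T1 → mem=3 r[T1]=3 [LOAD]
2. LOAD T3 → mem=3 r[T3]=3 [LOAD]
3. LOAD T0 → mem=3 r[T0]=3 [LOAD]
4. CAS T1 → mem=4 r[T1]=3 [OK]
5. LOAD T1 → mem=4 r[T1]=4 [LOAD]
6. CAS T3 → mem=4 r[T3]=3 [RETRY]
7. LOAD T2 → mem=4 r[T2]=4 [LOAD]
8. LOAD T3 → mem=4 r[T3]=4 [LOAD]
9. CAS T3 → mem=5 r[T3]=4 [OK]
10. CAS T0 → mem=5 r[T0]=3 [RETRY]
11. LOAD T0 → mem=5 r[T0]=5 [LOAD]
12. CAS T2 → mem=5 r[T2]=4 [RETRY]
13. LOAD T2 → mem=5 r[T2]=5 [LOAD]
14. CAS T0 → mem=6 r[T0]=5 [OK]
15. CAS T2 → mem=6 r[T2]=5 [RETRY]
16. CAS T1 → mem=6 r[T1]=4 [RETRY]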